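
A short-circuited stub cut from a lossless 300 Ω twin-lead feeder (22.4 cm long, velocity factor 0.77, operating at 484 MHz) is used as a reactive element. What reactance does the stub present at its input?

λ = v/f = 0.77·c / 484 MHz = 0.477 m
βl = 2π·l/λ = 2π × 0.469 = 169°
tan(βl) = -0.195
For a short-circuited stub, Z_in = jZ_0·tan(βl)

X_in ≈ -58.5 Ω (capacitive)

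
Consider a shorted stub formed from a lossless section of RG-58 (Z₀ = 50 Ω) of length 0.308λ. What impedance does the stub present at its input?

Z_in ≈ −j131 Ω

βl = 2π × 0.308 = 111°
tan(βl) = -2.62
For a shorted stub, Z_in = jZ_0·tan(βl)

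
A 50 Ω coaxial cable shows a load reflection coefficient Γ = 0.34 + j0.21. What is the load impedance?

Z_L = Z_0·(1 + Γ)/(1 − Γ) = 50·(1.34 + j0.21)/(0.66 − j0.21)

Z_L ≈ 87.6 + j43.8 Ω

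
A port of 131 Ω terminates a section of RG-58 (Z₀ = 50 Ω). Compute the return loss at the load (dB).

RL ≈ 6.98 dB

Γ = (131 − 50)/(131 + 50) = 0.448
RL = −20·log₁₀|Γ| = −20·log₁₀(0.448)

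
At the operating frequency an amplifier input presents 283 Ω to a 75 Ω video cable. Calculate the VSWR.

Γ = (283 − 75)/(283 + 75) = 0.581
VSWR = (1 + 0.581)/(1 − 0.581)

VSWR ≈ 3.77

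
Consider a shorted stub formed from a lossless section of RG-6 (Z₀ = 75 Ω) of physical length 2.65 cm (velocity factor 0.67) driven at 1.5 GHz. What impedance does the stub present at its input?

Z_in ≈ +j220 Ω

λ = v/f = 0.67·c / 1.5 GHz = 0.134 m
βl = 2π·l/λ = 2π × 0.198 = 71.2°
tan(βl) = 2.94
For a shorted stub, Z_in = jZ_0·tan(βl)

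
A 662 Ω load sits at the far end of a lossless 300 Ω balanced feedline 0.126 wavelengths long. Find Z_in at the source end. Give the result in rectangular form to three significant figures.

βl = 2π × 0.126 = 45.4°
tan(βl) = tan(45.4°) = 1.01
Z_in = Z_0·(Z_L + jZ_0·tanβl)/(Z_0 + jZ_L·tanβl)
     = 300·(662 + j304)/(300 + j670)

Z_in ≈ 224 − j196 Ω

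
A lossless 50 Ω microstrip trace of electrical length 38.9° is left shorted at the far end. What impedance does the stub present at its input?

tan(βl) = 0.807
For a shorted stub, Z_in = jZ_0·tan(βl)

Z_in ≈ +j40.3 Ω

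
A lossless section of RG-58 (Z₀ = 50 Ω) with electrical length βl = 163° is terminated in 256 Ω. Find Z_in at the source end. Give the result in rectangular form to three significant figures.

tan(βl) = tan(163°) = -0.306
Z_in = Z_0·(Z_L + jZ_0·tanβl)/(Z_0 + jZ_L·tanβl)
     = 50·(256 − j15.3)/(50 − j78.3)

Z_in ≈ 81.1 + j112 Ω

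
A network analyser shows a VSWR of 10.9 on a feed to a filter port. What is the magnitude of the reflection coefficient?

|Γ| = (S − 1)/(S + 1) = (10.9 − 1)/(10.9 + 1) = 9.9/11.9

|Γ| ≈ 0.832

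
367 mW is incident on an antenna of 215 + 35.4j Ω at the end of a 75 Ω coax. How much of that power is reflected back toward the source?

|Γ| = |(140 + j35.4)/(290 + j35.4)| = 0.494
|Γ|² = 0.244
P_refl = |Γ|²·P_inc = 89.7 mW, P_del = (1 − |Γ|²)·P_inc = 277 mW

P_reflected ≈ 89.7 mW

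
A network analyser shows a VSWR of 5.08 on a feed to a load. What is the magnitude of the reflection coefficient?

|Γ| = (S − 1)/(S + 1) = (5.08 − 1)/(5.08 + 1) = 4.08/6.08

|Γ| ≈ 0.671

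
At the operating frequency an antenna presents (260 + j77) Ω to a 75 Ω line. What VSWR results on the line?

VSWR ≈ 3.8

Γ = (Z_L − Z_0)/(Z_L + Z_0) = (185 + j77)/(335 + j77)
|Γ| = 200/344 = 0.583
VSWR = (1 + |Γ|)/(1 − |Γ|) = 1.58/0.417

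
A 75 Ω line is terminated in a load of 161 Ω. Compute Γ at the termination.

Γ = (Z_L − Z_0)/(Z_L + Z_0) = (161 − 75)/(161 + 75) = 86/236

Γ = 0.364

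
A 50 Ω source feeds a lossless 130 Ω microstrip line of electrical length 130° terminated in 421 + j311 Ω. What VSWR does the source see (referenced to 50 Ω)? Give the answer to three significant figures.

tan(βl) = -1.19
Z_in = Z_0·(Z_L + jZ_0·tanβl)/(Z_0 + jZ_L·tanβl) = 34.3 + j74.9 Ω
Γ_s = (Z_in − Z_s)/(Z_in + Z_s) = (-15.7 + j74.9)/(84.3 + j74.9), |Γ_s| = 0.679
VSWR = (1 + |Γ_s|)/(1 − |Γ_s|)

VSWR ≈ 5.22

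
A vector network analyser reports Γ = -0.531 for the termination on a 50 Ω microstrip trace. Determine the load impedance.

Z_L ≈ 15.3 Ω

Z_L = Z_0·(1 + Γ)/(1 − Γ) = 50·(0.469)/(1.53)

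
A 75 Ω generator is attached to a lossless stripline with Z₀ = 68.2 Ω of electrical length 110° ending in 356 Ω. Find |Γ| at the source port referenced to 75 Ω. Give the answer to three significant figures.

|Γ| ≈ 0.698

tan(βl) = -2.75
Z_in = Z_0·(Z_L + jZ_0·tanβl)/(Z_0 + jZ_L·tanβl) = 14.7 + j23.8 Ω
Γ_s = (Z_in − Z_s)/(Z_in + Z_s) = (-60.3 + j23.8)/(89.7 + j23.8), |Γ_s| = 0.698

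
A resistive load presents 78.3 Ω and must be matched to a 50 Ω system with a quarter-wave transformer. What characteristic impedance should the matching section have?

Z_qwt = √(Z_0·R_L) = √(50 × 78.3) = √3915

Z_qwt ≈ 62.6 Ω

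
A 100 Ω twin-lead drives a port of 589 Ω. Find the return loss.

Γ = (589 − 100)/(589 + 100) = 0.71
RL = −20·log₁₀|Γ| = −20·log₁₀(0.71)

RL ≈ 2.98 dB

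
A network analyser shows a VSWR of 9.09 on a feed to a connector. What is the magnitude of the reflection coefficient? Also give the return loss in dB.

|Γ| ≈ 0.802; return loss ≈ 1.92 dB

|Γ| = (S − 1)/(S + 1) = (9.09 − 1)/(9.09 + 1) = 8.09/10.1
RL = −20·log₁₀|Γ| = −20·log₁₀(0.802)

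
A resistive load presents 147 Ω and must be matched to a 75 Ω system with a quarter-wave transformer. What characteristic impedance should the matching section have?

Z_qwt ≈ 105 Ω

Z_qwt = √(Z_0·R_L) = √(75 × 147) = √11020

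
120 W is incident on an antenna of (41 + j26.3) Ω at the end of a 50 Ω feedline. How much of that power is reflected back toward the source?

|Γ| = |(-9 + j26.3)/(91 + j26.3)| = 0.293
|Γ|² = 0.0861
P_refl = |Γ|²·P_inc = 10.3 W, P_del = (1 − |Γ|²)·P_inc = 110 W

P_reflected ≈ 10.3 W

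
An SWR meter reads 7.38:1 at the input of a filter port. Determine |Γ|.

|Γ| = (S − 1)/(S + 1) = (7.38 − 1)/(7.38 + 1) = 6.38/8.38

|Γ| ≈ 0.761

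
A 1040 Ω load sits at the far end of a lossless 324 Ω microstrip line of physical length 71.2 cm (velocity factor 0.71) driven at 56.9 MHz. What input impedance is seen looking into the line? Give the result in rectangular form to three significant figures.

λ = v/f = 0.71·c / 56.9 MHz = 3.74 m
βl = 2π·l/λ = 2π × 0.19 = 68.5°
tan(βl) = tan(68.5°) = 2.54
Z_in = Z_0·(Z_L + jZ_0·tanβl)/(Z_0 + jZ_L·tanβl)
     = 324·(1040 + j821)/(324 + j2640)

Z_in ≈ 115 − j114 Ω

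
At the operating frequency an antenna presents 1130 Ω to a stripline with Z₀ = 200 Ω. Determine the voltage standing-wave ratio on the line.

For a purely resistive load, VSWR = R_L/Z_0 or Z_0/R_L (whichever > 1) = 1130/200

VSWR ≈ 5.65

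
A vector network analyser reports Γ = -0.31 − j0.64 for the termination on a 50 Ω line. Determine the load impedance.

Z_L ≈ 11.6 − j30.1 Ω

Z_L = Z_0·(1 + Γ)/(1 − Γ) = 50·(0.69 − j0.64)/(1.31 + j0.64)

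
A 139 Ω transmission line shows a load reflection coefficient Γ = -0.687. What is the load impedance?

Z_L ≈ 25.8 Ω

Z_L = Z_0·(1 + Γ)/(1 − Γ) = 139·(0.313)/(1.69)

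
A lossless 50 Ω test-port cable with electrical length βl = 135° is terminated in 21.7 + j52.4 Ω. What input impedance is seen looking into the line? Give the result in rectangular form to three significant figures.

tan(βl) = tan(135°) = -1
Z_in = Z_0·(Z_L + jZ_0·tanβl)/(Z_0 + jZ_L·tanβl)
     = 50·(21.7 + j2.4)/(102 − j21.7)

Z_in ≈ 9.9 + j3.27 Ω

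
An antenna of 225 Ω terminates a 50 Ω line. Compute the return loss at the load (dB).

RL ≈ 3.93 dB

Γ = (225 − 50)/(225 + 50) = 0.636
RL = −20·log₁₀|Γ| = −20·log₁₀(0.636)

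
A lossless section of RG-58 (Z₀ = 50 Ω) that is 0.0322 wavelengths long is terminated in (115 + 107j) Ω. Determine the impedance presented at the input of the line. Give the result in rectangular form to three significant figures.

βl = 2π × 0.0322 = 11.6°
tan(βl) = tan(11.6°) = 0.205
Z_in = Z_0·(Z_L + jZ_0·tanβl)/(Z_0 + jZ_L·tanβl)
     = 50·(115 + j117)/(28.1 + j23.6)

Z_in ≈ 223 + j21.5 Ω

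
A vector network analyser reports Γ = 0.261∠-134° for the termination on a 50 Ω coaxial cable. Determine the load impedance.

Z_L = Z_0·(1 + Γ)/(1 − Γ) = 50·(0.819 − j0.188)/(1.18 + j0.188)

Z_L ≈ 32.6 − j13.1 Ω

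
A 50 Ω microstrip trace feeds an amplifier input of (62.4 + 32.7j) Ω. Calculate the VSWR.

Γ = (Z_L − Z_0)/(Z_L + Z_0) = (12.4 + j32.7)/(112.4 + j32.7)
|Γ| = 35/117 = 0.299
VSWR = (1 + |Γ|)/(1 − |Γ|) = 1.3/0.701

VSWR ≈ 1.85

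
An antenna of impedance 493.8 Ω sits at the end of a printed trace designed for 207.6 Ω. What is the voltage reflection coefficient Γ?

Γ = 0.408

Γ = (Z_L − Z_0)/(Z_L + Z_0) = (493.8 − 207.6)/(493.8 + 207.6) = 286.2/701.4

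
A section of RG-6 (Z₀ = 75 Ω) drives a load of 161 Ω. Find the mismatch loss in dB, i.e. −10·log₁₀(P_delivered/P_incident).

mismatch loss ≈ 0.619 dB

Γ = (161 − 75)/(161 + 75) = 0.364
|Γ|² = 0.133, so P_del/P_inc = 1 − |Γ|² = 0.867
ML = −10·log₁₀(1 − |Γ|²)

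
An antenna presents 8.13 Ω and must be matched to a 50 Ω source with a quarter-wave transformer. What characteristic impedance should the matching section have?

Z_qwt ≈ 20.2 Ω

Z_qwt = √(Z_0·R_L) = √(50 × 8.13) = √406.5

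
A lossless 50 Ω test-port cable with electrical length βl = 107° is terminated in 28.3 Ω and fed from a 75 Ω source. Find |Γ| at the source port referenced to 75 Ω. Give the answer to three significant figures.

tan(βl) = -3.27
Z_in = Z_0·(Z_L + jZ_0·tanβl)/(Z_0 + jZ_L·tanβl) = 74.8 − j25.1 Ω
Γ_s = (Z_in − Z_s)/(Z_in + Z_s) = (-0.222 − j25.1)/(150 − j25.1), |Γ_s| = 0.165

|Γ| ≈ 0.165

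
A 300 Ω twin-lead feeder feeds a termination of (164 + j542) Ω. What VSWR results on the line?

VSWR ≈ 8.23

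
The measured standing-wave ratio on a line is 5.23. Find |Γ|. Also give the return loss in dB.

|Γ| ≈ 0.679; return loss ≈ 3.36 dB

|Γ| = (S − 1)/(S + 1) = (5.23 − 1)/(5.23 + 1) = 4.23/6.23
RL = −20·log₁₀|Γ| = −20·log₁₀(0.679)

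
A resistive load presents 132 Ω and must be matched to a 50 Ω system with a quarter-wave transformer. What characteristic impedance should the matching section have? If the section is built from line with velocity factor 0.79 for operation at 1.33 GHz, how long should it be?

Z_qwt ≈ 81.2 Ω; length ≈ 4.45 cm

Z_qwt = √(Z_0·R_L) = √(50 × 132) = √6600
λ = 0.79·c/f = 0.178 m, so l = λ/4 = 0.0445 m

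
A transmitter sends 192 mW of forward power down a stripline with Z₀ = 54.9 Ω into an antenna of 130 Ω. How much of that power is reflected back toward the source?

P_reflected ≈ 31.7 mW

Γ = (130 − 54.9)/(130 + 54.9) = 0.406
|Γ|² = 0.165
P_refl = |Γ|²·P_inc = 31.7 mW, P_del = (1 − |Γ|²)·P_inc = 160 mW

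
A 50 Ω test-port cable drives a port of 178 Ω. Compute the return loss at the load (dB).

Γ = (178 − 50)/(178 + 50) = 0.561
RL = −20·log₁₀|Γ| = −20·log₁₀(0.561)

RL ≈ 5.01 dB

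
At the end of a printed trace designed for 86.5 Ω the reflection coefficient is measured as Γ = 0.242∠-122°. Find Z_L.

Z_L = Z_0·(1 + Γ)/(1 − Γ) = 86.5·(0.872 − j0.205)/(1.13 + j0.205)

Z_L ≈ 61.9 − j27 Ω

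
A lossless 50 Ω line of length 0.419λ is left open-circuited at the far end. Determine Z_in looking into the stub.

Z_in ≈ +j89.6 Ω

βl = 2π × 0.419 = 151°
tan(βl) = -0.558
For an open-circuited stub, Z_in = −jZ_0·cot(βl) = −jZ_0/tan(βl)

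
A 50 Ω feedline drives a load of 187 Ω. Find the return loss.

Γ = (187 − 50)/(187 + 50) = 0.578
RL = −20·log₁₀|Γ| = −20·log₁₀(0.578)

RL ≈ 4.76 dB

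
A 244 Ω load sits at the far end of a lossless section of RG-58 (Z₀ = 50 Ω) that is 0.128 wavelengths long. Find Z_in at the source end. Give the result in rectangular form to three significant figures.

Z_in ≈ 19 − j44.4 Ω

βl = 2π × 0.128 = 46.1°
tan(βl) = tan(46.1°) = 1.04
Z_in = Z_0·(Z_L + jZ_0·tanβl)/(Z_0 + jZ_L·tanβl)
     = 50·(244 + j51.9)/(50 + j253)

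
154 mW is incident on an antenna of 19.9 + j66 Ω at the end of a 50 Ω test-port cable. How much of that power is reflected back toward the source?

|Γ| = |(-30.1 + j66)/(69.9 + j66)| = 0.755
|Γ|² = 0.569
P_refl = |Γ|²·P_inc = 87.7 mW, P_del = (1 − |Γ|²)·P_inc = 66.3 mW

P_reflected ≈ 87.7 mW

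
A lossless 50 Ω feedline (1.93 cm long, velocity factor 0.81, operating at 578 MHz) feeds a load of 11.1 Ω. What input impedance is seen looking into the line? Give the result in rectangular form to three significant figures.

λ = v/f = 0.81·c / 578 MHz = 0.42 m
βl = 2π·l/λ = 2π × 0.0459 = 16.5°
tan(βl) = tan(16.5°) = 0.297
Z_in = Z_0·(Z_L + jZ_0·tanβl)/(Z_0 + jZ_L·tanβl)
     = 50·(11.1 + j14.8)/(50 + j3.29)

Z_in ≈ 12 + j14 Ω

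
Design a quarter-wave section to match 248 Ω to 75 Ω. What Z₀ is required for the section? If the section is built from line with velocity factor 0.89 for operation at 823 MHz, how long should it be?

Z_qwt ≈ 136 Ω; length ≈ 8.11 cm

Z_qwt = √(Z_0·R_L) = √(75 × 248) = √18600
λ = 0.89·c/f = 0.324 m, so l = λ/4 = 0.0811 m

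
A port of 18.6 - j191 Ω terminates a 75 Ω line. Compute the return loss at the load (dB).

Γ = (-56.4 − j191)/(93.6 − j191), |Γ| = 0.936
RL = −20·log₁₀|Γ| = −20·log₁₀(0.936)

RL ≈ 0.572 dB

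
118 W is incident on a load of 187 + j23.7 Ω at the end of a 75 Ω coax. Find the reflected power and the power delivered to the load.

P_reflected ≈ 22.3 W; P_delivered ≈ 95.7 W

|Γ| = |(112 + j23.7)/(262 + j23.7)| = 0.435
|Γ|² = 0.189
P_refl = |Γ|²·P_inc = 22.3 W, P_del = (1 − |Γ|²)·P_inc = 95.7 W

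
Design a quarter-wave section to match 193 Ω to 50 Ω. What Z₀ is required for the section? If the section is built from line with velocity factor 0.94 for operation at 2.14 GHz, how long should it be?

Z_qwt = √(Z_0·R_L) = √(50 × 193) = √9650
λ = 0.94·c/f = 0.132 m, so l = λ/4 = 0.0329 m

Z_qwt ≈ 98.2 Ω; length ≈ 3.29 cm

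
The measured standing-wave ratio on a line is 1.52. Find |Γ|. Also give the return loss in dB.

|Γ| ≈ 0.206; return loss ≈ 13.7 dB

|Γ| = (S − 1)/(S + 1) = (1.52 − 1)/(1.52 + 1) = 0.52/2.52
RL = −20·log₁₀|Γ| = −20·log₁₀(0.206)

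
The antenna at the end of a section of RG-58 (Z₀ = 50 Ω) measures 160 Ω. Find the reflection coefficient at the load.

Γ = (Z_L − Z_0)/(Z_L + Z_0) = (160 − 50)/(160 + 50) = 110/210

Γ = 0.524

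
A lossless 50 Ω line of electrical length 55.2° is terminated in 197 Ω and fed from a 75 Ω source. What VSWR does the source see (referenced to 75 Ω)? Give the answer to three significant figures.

VSWR ≈ 4.87

tan(βl) = 1.44
Z_in = Z_0·(Z_L + jZ_0·tanβl)/(Z_0 + jZ_L·tanβl) = 18.3 − j31.5 Ω
Γ_s = (Z_in − Z_s)/(Z_in + Z_s) = (-56.7 − j31.5)/(93.3 − j31.5), |Γ_s| = 0.659
VSWR = (1 + |Γ_s|)/(1 − |Γ_s|)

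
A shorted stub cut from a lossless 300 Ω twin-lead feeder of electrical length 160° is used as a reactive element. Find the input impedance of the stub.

tan(βl) = -0.364
For a shorted stub, Z_in = jZ_0·tan(βl)

Z_in ≈ −j109 Ω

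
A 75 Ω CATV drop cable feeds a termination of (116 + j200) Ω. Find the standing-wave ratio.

VSWR ≈ 6.64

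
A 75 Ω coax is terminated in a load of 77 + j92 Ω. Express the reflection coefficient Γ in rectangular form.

Γ ≈ 0.278 + j0.437

Γ = (Z_L − Z_0)/(Z_L + Z_0) = (2 + j92)/(152 + j92)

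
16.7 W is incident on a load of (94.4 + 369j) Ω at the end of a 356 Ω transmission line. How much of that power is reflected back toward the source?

|Γ| = |(-261.6 + j369)/(450.4 + j369)| = 0.777
|Γ|² = 0.603
P_refl = |Γ|²·P_inc = 10.1 W, P_del = (1 − |Γ|²)·P_inc = 6.62 W

P_reflected ≈ 10.1 W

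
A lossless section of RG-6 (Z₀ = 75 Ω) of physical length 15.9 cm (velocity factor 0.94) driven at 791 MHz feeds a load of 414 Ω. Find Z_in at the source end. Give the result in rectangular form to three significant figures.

Z_in ≈ 97.1 + j163 Ω

λ = v/f = 0.94·c / 791 MHz = 0.357 m
βl = 2π·l/λ = 2π × 0.446 = 161°
tan(βl) = tan(161°) = -0.353
Z_in = Z_0·(Z_L + jZ_0·tanβl)/(Z_0 + jZ_L·tanβl)
     = 75·(414 − j26.5)/(75 − j146)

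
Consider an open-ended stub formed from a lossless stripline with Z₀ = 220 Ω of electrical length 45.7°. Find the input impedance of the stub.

Z_in ≈ −j215 Ω

tan(βl) = 1.02
For an open-ended stub, Z_in = −jZ_0·cot(βl) = −jZ_0/tan(βl)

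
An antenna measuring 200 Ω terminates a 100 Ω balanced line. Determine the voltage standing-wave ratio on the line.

Γ = (200 − 100)/(200 + 100) = 0.333
VSWR = (1 + 0.333)/(1 − 0.333)

VSWR ≈ 2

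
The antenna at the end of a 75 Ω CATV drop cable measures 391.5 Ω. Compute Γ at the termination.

Γ = 0.678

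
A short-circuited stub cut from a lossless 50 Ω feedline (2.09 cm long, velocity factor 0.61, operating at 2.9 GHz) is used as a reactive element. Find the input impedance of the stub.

λ = v/f = 0.61·c / 2.9 GHz = 0.0631 m
βl = 2π·l/λ = 2π × 0.331 = 119°
tan(βl) = -1.79
For a short-circuited stub, Z_in = jZ_0·tan(βl)

Z_in ≈ −j89.3 Ω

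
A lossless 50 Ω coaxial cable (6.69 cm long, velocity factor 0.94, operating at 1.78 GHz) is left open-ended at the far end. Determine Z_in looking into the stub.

Z_in ≈ +j94.1 Ω

λ = v/f = 0.94·c / 1.78 GHz = 0.158 m
βl = 2π·l/λ = 2π × 0.422 = 152°
tan(βl) = -0.531
For an open-ended stub, Z_in = −jZ_0·cot(βl) = −jZ_0/tan(βl)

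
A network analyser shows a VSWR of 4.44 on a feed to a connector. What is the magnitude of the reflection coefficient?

|Γ| = (S − 1)/(S + 1) = (4.44 − 1)/(4.44 + 1) = 3.44/5.44

|Γ| ≈ 0.632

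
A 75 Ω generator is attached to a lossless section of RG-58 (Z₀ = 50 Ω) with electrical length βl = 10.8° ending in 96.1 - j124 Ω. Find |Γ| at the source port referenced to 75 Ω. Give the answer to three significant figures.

tan(βl) = 0.191
Z_in = Z_0·(Z_L + jZ_0·tanβl)/(Z_0 + jZ_L·tanβl) = 43.2 − j88.5 Ω
Γ_s = (Z_in − Z_s)/(Z_in + Z_s) = (-31.8 − j88.5)/(118 − j88.5), |Γ_s| = 0.637

|Γ| ≈ 0.637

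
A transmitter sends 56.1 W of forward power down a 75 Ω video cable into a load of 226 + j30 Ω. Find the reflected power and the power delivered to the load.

|Γ| = |(151 + j30)/(301 + j30)| = 0.509
|Γ|² = 0.259
P_refl = |Γ|²·P_inc = 14.5 W, P_del = (1 − |Γ|²)·P_inc = 41.6 W

P_reflected ≈ 14.5 W; P_delivered ≈ 41.6 W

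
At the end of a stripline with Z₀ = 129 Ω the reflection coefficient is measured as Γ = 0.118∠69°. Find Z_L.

Z_L ≈ 137 + j30.6 Ω

Z_L = Z_0·(1 + Γ)/(1 − Γ) = 129·(1.04 + j0.11)/(0.958 − j0.11)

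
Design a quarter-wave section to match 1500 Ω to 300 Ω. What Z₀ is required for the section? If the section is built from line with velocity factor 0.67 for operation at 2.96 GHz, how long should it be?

Z_qwt = √(Z_0·R_L) = √(300 × 1500) = √450000
λ = 0.67·c/f = 0.0679 m, so l = λ/4 = 0.017 m

Z_qwt ≈ 671 Ω; length ≈ 1.7 cm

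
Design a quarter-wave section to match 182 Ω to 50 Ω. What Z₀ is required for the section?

Z_qwt ≈ 95.4 Ω

Z_qwt = √(Z_0·R_L) = √(50 × 182) = √9100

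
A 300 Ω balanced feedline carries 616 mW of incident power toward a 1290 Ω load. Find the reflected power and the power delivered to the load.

P_reflected ≈ 239 mW; P_delivered ≈ 377 mW

Γ = (1290 − 300)/(1290 + 300) = 0.623
|Γ|² = 0.388
P_refl = |Γ|²·P_inc = 239 mW, P_del = (1 − |Γ|²)·P_inc = 377 mW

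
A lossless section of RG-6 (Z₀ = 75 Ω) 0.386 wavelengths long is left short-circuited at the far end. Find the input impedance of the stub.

Z_in ≈ −j65.3 Ω

βl = 2π × 0.386 = 139°
tan(βl) = -0.871
For a short-circuited stub, Z_in = jZ_0·tan(βl)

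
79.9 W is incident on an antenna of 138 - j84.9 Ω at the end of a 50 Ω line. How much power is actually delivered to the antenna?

P_delivered ≈ 51.8 W

|Γ| = |(88 − j84.9)/(188 − j84.9)| = 0.593
|Γ|² = 0.351
P_refl = |Γ|²·P_inc = 28.1 W, P_del = (1 − |Γ|²)·P_inc = 51.8 W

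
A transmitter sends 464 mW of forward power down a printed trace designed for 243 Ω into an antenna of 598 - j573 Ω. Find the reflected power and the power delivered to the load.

P_reflected ≈ 204 mW; P_delivered ≈ 260 mW

|Γ| = |(355 − j573)/(841 − j573)| = 0.662
|Γ|² = 0.439
P_refl = |Γ|²·P_inc = 204 mW, P_del = (1 − |Γ|²)·P_inc = 260 mW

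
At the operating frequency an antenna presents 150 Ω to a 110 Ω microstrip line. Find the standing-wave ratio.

VSWR ≈ 1.36

Γ = (150 − 110)/(150 + 110) = 0.154
VSWR = (1 + 0.154)/(1 − 0.154)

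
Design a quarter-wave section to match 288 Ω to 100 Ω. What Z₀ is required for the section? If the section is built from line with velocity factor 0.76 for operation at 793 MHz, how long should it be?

Z_qwt ≈ 170 Ω; length ≈ 7.19 cm

Z_qwt = √(Z_0·R_L) = √(100 × 288) = √28800
λ = 0.76·c/f = 0.288 m, so l = λ/4 = 0.0719 m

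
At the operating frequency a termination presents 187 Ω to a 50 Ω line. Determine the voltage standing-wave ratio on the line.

For a purely resistive load, VSWR = R_L/Z_0 or Z_0/R_L (whichever > 1) = 187/50

VSWR ≈ 3.74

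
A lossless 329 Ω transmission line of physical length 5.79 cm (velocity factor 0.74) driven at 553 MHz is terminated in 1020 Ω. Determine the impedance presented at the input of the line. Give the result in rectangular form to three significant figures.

λ = v/f = 0.74·c / 553 MHz = 0.401 m
βl = 2π·l/λ = 2π × 0.144 = 51.9°
tan(βl) = tan(51.9°) = 1.28
Z_in = Z_0·(Z_L + jZ_0·tanβl)/(Z_0 + jZ_L·tanβl)
     = 329·(1020 + j420)/(329 + j1300)

Z_in ≈ 161 − j217 Ω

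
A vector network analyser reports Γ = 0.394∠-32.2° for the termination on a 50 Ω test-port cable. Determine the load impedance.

Z_L = Z_0·(1 + Γ)/(1 − Γ) = 50·(1.33 − j0.21)/(0.667 + j0.21)

Z_L ≈ 86.5 − j43 Ω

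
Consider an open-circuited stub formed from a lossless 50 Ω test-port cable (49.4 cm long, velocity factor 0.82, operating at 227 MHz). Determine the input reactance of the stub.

X_in ≈ 176 Ω (inductive)

λ = v/f = 0.82·c / 227 MHz = 1.08 m
βl = 2π·l/λ = 2π × 0.456 = 164°
tan(βl) = -0.285
For an open-circuited stub, Z_in = −jZ_0·cot(βl) = −jZ_0/tan(βl)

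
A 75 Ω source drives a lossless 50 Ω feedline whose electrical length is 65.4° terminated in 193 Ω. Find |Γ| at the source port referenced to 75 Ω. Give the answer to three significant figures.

|Γ| ≈ 0.68

tan(βl) = 2.18
Z_in = Z_0·(Z_L + jZ_0·tanβl)/(Z_0 + jZ_L·tanβl) = 15.5 − j21.1 Ω
Γ_s = (Z_in − Z_s)/(Z_in + Z_s) = (-59.5 − j21.1)/(90.5 − j21.1), |Γ_s| = 0.68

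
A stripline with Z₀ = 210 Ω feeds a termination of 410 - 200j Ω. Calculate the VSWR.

Γ = (Z_L − Z_0)/(Z_L + Z_0) = (200 − j200)/(620 − j200)
|Γ| = 283/651 = 0.434
VSWR = (1 + |Γ|)/(1 − |Γ|) = 1.43/0.566

VSWR ≈ 2.53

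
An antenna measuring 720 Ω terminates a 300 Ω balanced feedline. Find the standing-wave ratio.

VSWR ≈ 2.4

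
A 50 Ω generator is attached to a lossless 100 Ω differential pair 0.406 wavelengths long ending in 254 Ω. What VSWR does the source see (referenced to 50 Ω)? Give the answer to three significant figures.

VSWR ≈ 4.03

βl = 2π × 0.406 = 146°
tan(βl) = -0.67
Z_in = Z_0·(Z_L + jZ_0·tanβl)/(Z_0 + jZ_L·tanβl) = 94.4 + j93.7 Ω
Γ_s = (Z_in − Z_s)/(Z_in + Z_s) = (44.4 + j93.7)/(144 + j93.7), |Γ_s| = 0.602
VSWR = (1 + |Γ_s|)/(1 − |Γ_s|)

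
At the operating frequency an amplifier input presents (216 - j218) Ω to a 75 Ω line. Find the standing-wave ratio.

Γ = (Z_L − Z_0)/(Z_L + Z_0) = (141 − j218)/(291 − j218)
|Γ| = 260/364 = 0.714
VSWR = (1 + |Γ|)/(1 − |Γ|) = 1.71/0.286

VSWR ≈ 5.99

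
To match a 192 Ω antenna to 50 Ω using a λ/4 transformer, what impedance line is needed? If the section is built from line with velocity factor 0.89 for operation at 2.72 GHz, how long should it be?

Z_qwt = √(Z_0·R_L) = √(50 × 192) = √9600
λ = 0.89·c/f = 0.0982 m, so l = λ/4 = 0.0245 m

Z_qwt ≈ 98 Ω; length ≈ 2.45 cm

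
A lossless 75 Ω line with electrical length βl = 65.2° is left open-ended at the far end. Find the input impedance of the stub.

tan(βl) = 2.16
For an open-ended stub, Z_in = −jZ_0·cot(βl) = −jZ_0/tan(βl)

Z_in ≈ −j34.7 Ω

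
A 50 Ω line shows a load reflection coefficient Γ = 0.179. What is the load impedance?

Z_L ≈ 71.8 Ω

Z_L = Z_0·(1 + Γ)/(1 − Γ) = 50·(1.18)/(0.821)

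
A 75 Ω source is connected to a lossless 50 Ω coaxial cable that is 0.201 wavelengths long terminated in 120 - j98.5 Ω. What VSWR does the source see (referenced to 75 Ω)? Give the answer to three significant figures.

VSWR ≈ 6.26

βl = 2π × 0.201 = 72.4°
tan(βl) = 3.14
Z_in = Z_0·(Z_L + jZ_0·tanβl)/(Z_0 + jZ_L·tanβl) = 12 − j4.44 Ω
Γ_s = (Z_in − Z_s)/(Z_in + Z_s) = (-63 − j4.44)/(87 − j4.44), |Γ_s| = 0.725
VSWR = (1 + |Γ_s|)/(1 − |Γ_s|)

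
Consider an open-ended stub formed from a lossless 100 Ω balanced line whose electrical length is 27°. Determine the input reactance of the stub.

X_in ≈ -196 Ω (capacitive)

tan(βl) = 0.51
For an open-ended stub, Z_in = −jZ_0·cot(βl) = −jZ_0/tan(βl)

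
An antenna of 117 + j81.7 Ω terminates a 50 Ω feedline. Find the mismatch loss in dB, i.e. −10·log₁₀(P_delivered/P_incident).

Γ = (67 + j81.7)/(167 + j81.7), |Γ| = 0.568
|Γ|² = 0.323, so P_del/P_inc = 1 − |Γ|² = 0.677
ML = −10·log₁₀(1 − |Γ|²)

mismatch loss ≈ 1.69 dB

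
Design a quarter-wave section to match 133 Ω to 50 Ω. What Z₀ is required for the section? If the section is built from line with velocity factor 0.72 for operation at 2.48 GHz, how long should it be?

Z_qwt ≈ 81.5 Ω; length ≈ 2.18 cm

Z_qwt = √(Z_0·R_L) = √(50 × 133) = √6650
λ = 0.72·c/f = 0.0871 m, so l = λ/4 = 0.0218 m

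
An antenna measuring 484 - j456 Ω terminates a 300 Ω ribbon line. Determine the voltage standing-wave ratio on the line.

VSWR ≈ 3.37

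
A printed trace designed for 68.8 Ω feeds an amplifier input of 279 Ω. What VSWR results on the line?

Γ = (279 − 68.8)/(279 + 68.8) = 0.604
VSWR = (1 + 0.604)/(1 − 0.604)

VSWR ≈ 4.06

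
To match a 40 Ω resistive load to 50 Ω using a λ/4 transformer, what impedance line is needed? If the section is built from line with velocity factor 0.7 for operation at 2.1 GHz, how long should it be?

Z_qwt = √(Z_0·R_L) = √(50 × 40) = √2000
λ = 0.7·c/f = 0.1 m, so l = λ/4 = 0.025 m

Z_qwt ≈ 44.7 Ω; length ≈ 2.5 cm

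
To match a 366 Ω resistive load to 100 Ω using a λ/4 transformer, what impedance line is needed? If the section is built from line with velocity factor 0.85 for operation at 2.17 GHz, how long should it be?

Z_qwt ≈ 191 Ω; length ≈ 2.94 cm

Z_qwt = √(Z_0·R_L) = √(100 × 366) = √36600
λ = 0.85·c/f = 0.118 m, so l = λ/4 = 0.0294 m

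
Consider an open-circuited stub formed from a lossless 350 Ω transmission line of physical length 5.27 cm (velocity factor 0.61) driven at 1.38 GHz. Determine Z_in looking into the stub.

Z_in ≈ +j466 Ω

λ = v/f = 0.61·c / 1.38 GHz = 0.133 m
βl = 2π·l/λ = 2π × 0.397 = 143°
tan(βl) = -0.752
For an open-circuited stub, Z_in = −jZ_0·cot(βl) = −jZ_0/tan(βl)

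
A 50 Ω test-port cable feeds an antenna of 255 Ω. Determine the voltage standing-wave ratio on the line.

VSWR ≈ 5.1

Γ = (255 − 50)/(255 + 50) = 0.672
VSWR = (1 + 0.672)/(1 − 0.672)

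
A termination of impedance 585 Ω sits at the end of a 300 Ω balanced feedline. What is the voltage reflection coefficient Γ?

Γ = 0.322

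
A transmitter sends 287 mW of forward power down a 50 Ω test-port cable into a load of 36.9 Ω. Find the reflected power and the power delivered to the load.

Γ = (36.9 − 50)/(36.9 + 50) = -0.151
|Γ|² = 0.0227
P_refl = |Γ|²·P_inc = 6.52 mW, P_del = (1 − |Γ|²)·P_inc = 280 mW

P_reflected ≈ 6.52 mW; P_delivered ≈ 280 mW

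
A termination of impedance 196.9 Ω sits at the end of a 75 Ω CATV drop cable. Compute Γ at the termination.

Γ = 0.448

Γ = (Z_L − Z_0)/(Z_L + Z_0) = (196.9 − 75)/(196.9 + 75) = 121.9/271.9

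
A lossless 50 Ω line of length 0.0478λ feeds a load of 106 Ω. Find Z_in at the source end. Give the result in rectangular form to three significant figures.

βl = 2π × 0.0478 = 17.2°
tan(βl) = tan(17.2°) = 0.31
Z_in = Z_0·(Z_L + jZ_0·tanβl)/(Z_0 + jZ_L·tanβl)
     = 50·(106 + j15.5)/(50 + j32.8)

Z_in ≈ 81.2 − j37.8 Ω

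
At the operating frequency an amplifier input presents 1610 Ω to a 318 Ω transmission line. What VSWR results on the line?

VSWR ≈ 5.06

Γ = (1610 − 318)/(1610 + 318) = 0.67
VSWR = (1 + 0.67)/(1 − 0.67)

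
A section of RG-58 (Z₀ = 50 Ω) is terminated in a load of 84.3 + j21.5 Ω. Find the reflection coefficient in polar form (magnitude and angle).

Γ ≈ 0.298 ∠ 23°

Γ = (Z_L − Z_0)/(Z_L + Z_0) = (34.3 + j21.5)/(134.3 + j21.5)
|Γ| = 40.5/136 = 0.298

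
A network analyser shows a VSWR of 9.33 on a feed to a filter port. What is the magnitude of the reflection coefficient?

|Γ| = (S − 1)/(S + 1) = (9.33 − 1)/(9.33 + 1) = 8.33/10.3

|Γ| ≈ 0.806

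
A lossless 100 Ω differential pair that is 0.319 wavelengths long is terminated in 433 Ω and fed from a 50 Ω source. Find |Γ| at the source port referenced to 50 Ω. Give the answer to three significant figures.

βl = 2π × 0.319 = 115°
tan(βl) = -2.16
Z_in = Z_0·(Z_L + jZ_0·tanβl)/(Z_0 + jZ_L·tanβl) = 27.7 + j43.3 Ω
Γ_s = (Z_in − Z_s)/(Z_in + Z_s) = (-22.3 + j43.3)/(77.7 + j43.3), |Γ_s| = 0.547

|Γ| ≈ 0.547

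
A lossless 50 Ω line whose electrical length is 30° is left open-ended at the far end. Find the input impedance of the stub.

Z_in ≈ −j86.6 Ω

tan(βl) = 0.577
For an open-ended stub, Z_in = −jZ_0·cot(βl) = −jZ_0/tan(βl)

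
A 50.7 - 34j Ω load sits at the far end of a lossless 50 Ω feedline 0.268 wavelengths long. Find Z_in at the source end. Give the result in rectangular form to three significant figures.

Z_in ≈ 38.1 + j26.9 Ω

βl = 2π × 0.268 = 96.5°
tan(βl) = tan(96.5°) = -8.8
Z_in = Z_0·(Z_L + jZ_0·tanβl)/(Z_0 + jZ_L·tanβl)
     = 50·(50.7 − j474)/(-249 − j446)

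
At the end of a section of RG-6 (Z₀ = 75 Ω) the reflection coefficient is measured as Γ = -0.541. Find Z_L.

Z_L = Z_0·(1 + Γ)/(1 − Γ) = 75·(0.459)/(1.54)

Z_L ≈ 22.3 Ω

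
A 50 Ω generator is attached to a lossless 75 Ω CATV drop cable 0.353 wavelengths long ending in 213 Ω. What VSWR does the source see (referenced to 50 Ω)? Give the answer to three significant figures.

VSWR ≈ 2.82

βl = 2π × 0.353 = 127°
tan(βl) = -1.32
Z_in = Z_0·(Z_L + jZ_0·tanβl)/(Z_0 + jZ_L·tanβl) = 38.7 + j46.4 Ω
Γ_s = (Z_in − Z_s)/(Z_in + Z_s) = (-11.3 + j46.4)/(88.7 + j46.4), |Γ_s| = 0.477
VSWR = (1 + |Γ_s|)/(1 − |Γ_s|)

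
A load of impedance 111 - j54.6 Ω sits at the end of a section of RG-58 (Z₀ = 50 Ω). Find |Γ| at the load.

|Γ| ≈ 0.482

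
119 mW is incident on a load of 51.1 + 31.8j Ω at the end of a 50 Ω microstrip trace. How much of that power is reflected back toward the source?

|Γ| = |(1.1 + j31.8)/(101.1 + j31.8)| = 0.3
|Γ|² = 0.0901
P_refl = |Γ|²·P_inc = 10.7 mW, P_del = (1 − |Γ|²)·P_inc = 108 mW

P_reflected ≈ 10.7 mW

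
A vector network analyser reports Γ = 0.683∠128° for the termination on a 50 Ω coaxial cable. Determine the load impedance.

Z_L ≈ 11.6 + j23.3 Ω

Z_L = Z_0·(1 + Γ)/(1 − Γ) = 50·(0.58 + j0.538)/(1.42 − j0.538)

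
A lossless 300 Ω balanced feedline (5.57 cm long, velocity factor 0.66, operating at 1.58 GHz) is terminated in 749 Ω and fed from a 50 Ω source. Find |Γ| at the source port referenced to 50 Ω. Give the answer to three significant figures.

λ = v/f = 0.66·c / 1.58 GHz = 0.125 m
βl = 2π·l/λ = 2π × 0.444 = 160°
tan(βl) = -0.364
Z_in = Z_0·(Z_L + jZ_0·tanβl)/(Z_0 + jZ_L·tanβl) = 465 + j313 Ω
Γ_s = (Z_in − Z_s)/(Z_in + Z_s) = (415 + j313)/(515 + j313), |Γ_s| = 0.862

|Γ| ≈ 0.862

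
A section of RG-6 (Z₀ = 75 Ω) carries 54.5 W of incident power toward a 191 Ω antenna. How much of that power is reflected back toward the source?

Γ = (191 − 75)/(191 + 75) = 0.436
|Γ|² = 0.19
P_refl = |Γ|²·P_inc = 10.4 W, P_del = (1 − |Γ|²)·P_inc = 44.1 W

P_reflected ≈ 10.4 W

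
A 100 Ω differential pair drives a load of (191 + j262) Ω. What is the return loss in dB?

Γ = (91 + j262)/(291 + j262), |Γ| = 0.708
RL = −20·log₁₀|Γ| = −20·log₁₀(0.708)

RL ≈ 3 dB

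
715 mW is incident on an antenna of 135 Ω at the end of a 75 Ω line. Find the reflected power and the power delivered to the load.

P_reflected ≈ 58.4 mW; P_delivered ≈ 657 mW

Γ = (135 − 75)/(135 + 75) = 0.286
|Γ|² = 0.0816
P_refl = |Γ|²·P_inc = 58.4 mW, P_del = (1 − |Γ|²)·P_inc = 657 mW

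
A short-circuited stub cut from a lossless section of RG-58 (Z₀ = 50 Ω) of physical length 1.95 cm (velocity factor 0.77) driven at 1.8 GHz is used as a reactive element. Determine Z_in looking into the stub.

Z_in ≈ +j70.6 Ω

λ = v/f = 0.77·c / 1.8 GHz = 0.128 m
βl = 2π·l/λ = 2π × 0.152 = 54.7°
tan(βl) = 1.41
For a short-circuited stub, Z_in = jZ_0·tan(βl)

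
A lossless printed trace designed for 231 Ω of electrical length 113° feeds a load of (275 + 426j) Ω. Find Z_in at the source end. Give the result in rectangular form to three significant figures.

Z_in ≈ 49.4 + j3.83 Ω

tan(βl) = tan(113°) = -2.36
Z_in = Z_0·(Z_L + jZ_0·tanβl)/(Z_0 + jZ_L·tanβl)
     = 231·(275 − j118)/(1230 − j648)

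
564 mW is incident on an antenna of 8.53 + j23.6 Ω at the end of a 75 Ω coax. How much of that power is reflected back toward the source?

|Γ| = |(-66.47 + j23.6)/(83.53 + j23.6)| = 0.813
|Γ|² = 0.66
P_refl = |Γ|²·P_inc = 372 mW, P_del = (1 − |Γ|²)·P_inc = 192 mW

P_reflected ≈ 372 mW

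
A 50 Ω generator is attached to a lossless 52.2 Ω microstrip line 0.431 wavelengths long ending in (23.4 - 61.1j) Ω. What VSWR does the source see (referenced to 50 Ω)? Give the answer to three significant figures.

VSWR ≈ 5.77

βl = 2π × 0.431 = 155°
tan(βl) = -0.463
Z_in = Z_0·(Z_L + jZ_0·tanβl)/(Z_0 + jZ_L·tanβl) = 112 − j135 Ω
Γ_s = (Z_in − Z_s)/(Z_in + Z_s) = (62.3 − j135)/(162 − j135), |Γ_s| = 0.705
VSWR = (1 + |Γ_s|)/(1 − |Γ_s|)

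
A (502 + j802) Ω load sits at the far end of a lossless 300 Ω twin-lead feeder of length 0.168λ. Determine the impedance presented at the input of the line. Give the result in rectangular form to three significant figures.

Z_in ≈ 91.6 − j285 Ω

βl = 2π × 0.168 = 60.5°
tan(βl) = tan(60.5°) = 1.77
Z_in = Z_0·(Z_L + jZ_0·tanβl)/(Z_0 + jZ_L·tanβl)
     = 300·(502 + j1330)/(-1120 + j887)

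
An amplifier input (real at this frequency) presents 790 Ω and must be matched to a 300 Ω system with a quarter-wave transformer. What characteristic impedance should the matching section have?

Z_qwt ≈ 487 Ω

Z_qwt = √(Z_0·R_L) = √(300 × 790) = √237000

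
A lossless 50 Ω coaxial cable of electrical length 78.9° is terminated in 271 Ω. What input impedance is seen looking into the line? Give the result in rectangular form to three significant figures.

tan(βl) = tan(78.9°) = 5.1
Z_in = Z_0·(Z_L + jZ_0·tanβl)/(Z_0 + jZ_L·tanβl)
     = 50·(271 + j255)/(50 + j1380)

Z_in ≈ 9.57 − j9.46 Ω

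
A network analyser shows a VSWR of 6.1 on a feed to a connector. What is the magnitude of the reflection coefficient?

|Γ| = (S − 1)/(S + 1) = (6.1 − 1)/(6.1 + 1) = 5.1/7.1

|Γ| ≈ 0.718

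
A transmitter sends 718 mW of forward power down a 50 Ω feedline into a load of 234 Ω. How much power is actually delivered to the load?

P_delivered ≈ 417 mW

Γ = (234 − 50)/(234 + 50) = 0.648
|Γ|² = 0.42
P_refl = |Γ|²·P_inc = 301 mW, P_del = (1 − |Γ|²)·P_inc = 417 mW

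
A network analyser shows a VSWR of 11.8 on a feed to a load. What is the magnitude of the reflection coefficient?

|Γ| ≈ 0.844

|Γ| = (S − 1)/(S + 1) = (11.8 − 1)/(11.8 + 1) = 10.8/12.8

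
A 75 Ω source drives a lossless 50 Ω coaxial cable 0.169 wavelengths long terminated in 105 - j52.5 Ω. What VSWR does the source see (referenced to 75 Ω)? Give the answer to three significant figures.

VSWR ≈ 3.93

βl = 2π × 0.169 = 60.8°
tan(βl) = 1.79
Z_in = Z_0·(Z_L + jZ_0·tanβl)/(Z_0 + jZ_L·tanβl) = 19.7 − j12.8 Ω
Γ_s = (Z_in − Z_s)/(Z_in + Z_s) = (-55.3 − j12.8)/(94.7 − j12.8), |Γ_s| = 0.594
VSWR = (1 + |Γ_s|)/(1 − |Γ_s|)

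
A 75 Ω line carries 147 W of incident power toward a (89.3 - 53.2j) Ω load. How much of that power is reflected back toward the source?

P_reflected ≈ 15 W

|Γ| = |(14.3 − j53.2)/(164.3 − j53.2)| = 0.319
|Γ|² = 0.102
P_refl = |Γ|²·P_inc = 15 W, P_del = (1 − |Γ|²)·P_inc = 132 W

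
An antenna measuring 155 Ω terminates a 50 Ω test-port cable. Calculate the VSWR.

VSWR ≈ 3.1

For a purely resistive load, VSWR = R_L/Z_0 or Z_0/R_L (whichever > 1) = 155/50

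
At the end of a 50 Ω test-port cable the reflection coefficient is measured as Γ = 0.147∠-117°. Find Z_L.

Z_L = Z_0·(1 + Γ)/(1 − Γ) = 50·(0.933 − j0.131)/(1.07 + j0.131)

Z_L ≈ 42.4 − j11.3 Ω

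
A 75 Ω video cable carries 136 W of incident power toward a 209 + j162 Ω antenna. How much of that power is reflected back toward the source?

|Γ| = |(134 + j162)/(284 + j162)| = 0.643
|Γ|² = 0.413
P_refl = |Γ|²·P_inc = 56.2 W, P_del = (1 − |Γ|²)·P_inc = 79.8 W

P_reflected ≈ 56.2 W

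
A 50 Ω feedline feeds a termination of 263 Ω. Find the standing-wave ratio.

For a purely resistive load, VSWR = R_L/Z_0 or Z_0/R_L (whichever > 1) = 263/50

VSWR ≈ 5.26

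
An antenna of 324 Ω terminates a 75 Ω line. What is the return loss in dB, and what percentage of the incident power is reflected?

RL ≈ 4.1 dB; 38.9% of incident power reflected

Γ = (324 − 75)/(324 + 75) = 0.624
RL = −20·log₁₀(0.624) = 4.1 dB
P_refl/P_inc = |Γ|² = 0.389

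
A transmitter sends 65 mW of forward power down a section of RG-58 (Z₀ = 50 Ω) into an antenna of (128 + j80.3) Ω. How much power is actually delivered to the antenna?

P_delivered ≈ 43.6 mW

|Γ| = |(78 + j80.3)/(178 + j80.3)| = 0.573
|Γ|² = 0.329
P_refl = |Γ|²·P_inc = 21.4 mW, P_del = (1 − |Γ|²)·P_inc = 43.6 mW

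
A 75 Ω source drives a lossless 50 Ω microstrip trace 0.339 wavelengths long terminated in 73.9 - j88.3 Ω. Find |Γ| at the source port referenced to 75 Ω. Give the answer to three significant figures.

|Γ| ≈ 0.6

βl = 2π × 0.339 = 122°
tan(βl) = -1.6
Z_in = Z_0·(Z_L + jZ_0·tanβl)/(Z_0 + jZ_L·tanβl) = 29.5 + j54.1 Ω
Γ_s = (Z_in − Z_s)/(Z_in + Z_s) = (-45.5 + j54.1)/(105 + j54.1), |Γ_s| = 0.6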